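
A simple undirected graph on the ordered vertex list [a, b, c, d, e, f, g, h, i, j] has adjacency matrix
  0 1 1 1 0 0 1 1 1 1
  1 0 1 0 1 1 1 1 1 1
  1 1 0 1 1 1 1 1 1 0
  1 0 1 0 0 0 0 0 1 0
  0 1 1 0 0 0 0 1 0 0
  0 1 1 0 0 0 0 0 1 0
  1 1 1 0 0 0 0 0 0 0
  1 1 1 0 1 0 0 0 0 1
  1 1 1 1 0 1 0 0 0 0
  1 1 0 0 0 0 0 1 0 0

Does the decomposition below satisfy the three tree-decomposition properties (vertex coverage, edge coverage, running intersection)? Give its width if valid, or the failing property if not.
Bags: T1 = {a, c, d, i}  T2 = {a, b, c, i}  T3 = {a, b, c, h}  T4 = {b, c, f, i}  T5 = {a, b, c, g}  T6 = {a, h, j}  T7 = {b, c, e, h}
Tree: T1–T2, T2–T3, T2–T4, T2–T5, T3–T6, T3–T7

No — edge (b,j) lies in no bag.

A tree decomposition must satisfy three properties: every vertex lies in some bag; for every edge, both endpoints lie together in some bag; and for every vertex, the bags containing it form a connected subtree. Here edge (b,j) lies in no bag, so the decomposition is invalid.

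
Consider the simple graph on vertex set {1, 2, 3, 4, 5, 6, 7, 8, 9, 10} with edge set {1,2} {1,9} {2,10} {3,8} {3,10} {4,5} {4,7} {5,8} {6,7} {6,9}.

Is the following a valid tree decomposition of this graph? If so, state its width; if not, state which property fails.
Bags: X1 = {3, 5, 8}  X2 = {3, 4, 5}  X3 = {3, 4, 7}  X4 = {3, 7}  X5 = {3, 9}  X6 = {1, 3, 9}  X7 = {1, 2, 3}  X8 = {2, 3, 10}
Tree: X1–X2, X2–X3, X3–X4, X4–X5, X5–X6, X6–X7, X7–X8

No — vertex 6 appears in no bag.

A tree decomposition must satisfy three properties: every vertex lies in some bag; for every edge, both endpoints lie together in some bag; and for every vertex, the bags containing it form a connected subtree. Here vertex 6 appears in no bag, so the decomposition is invalid.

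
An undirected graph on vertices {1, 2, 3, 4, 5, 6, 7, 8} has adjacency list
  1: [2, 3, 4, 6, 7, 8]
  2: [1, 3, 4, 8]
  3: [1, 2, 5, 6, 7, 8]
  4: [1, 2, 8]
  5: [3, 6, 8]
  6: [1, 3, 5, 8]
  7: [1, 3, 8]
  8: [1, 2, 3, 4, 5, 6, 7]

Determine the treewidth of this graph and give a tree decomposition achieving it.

Each bag holds 4 vertices, so the decomposition has width 3, which upper-bounds the treewidth. On the other hand G contains the 4-clique {1, 2, 3, 8}. A clique must lie in a single bag of any decomposition, so no decomposition can have width below 3. The upper and lower bounds meet at 3, so that is the treewidth.

Treewidth 3.
One such decomposition:
Bags: B1 = {1, 2, 3, 8}  B2 = {1, 3, 6, 8}  B3 = {1, 3, 7, 8}  B4 = {1, 2, 4, 8}  B5 = {3, 5, 6, 8}
Tree: B1–B2, B2–B3, B1–B4, B2–B5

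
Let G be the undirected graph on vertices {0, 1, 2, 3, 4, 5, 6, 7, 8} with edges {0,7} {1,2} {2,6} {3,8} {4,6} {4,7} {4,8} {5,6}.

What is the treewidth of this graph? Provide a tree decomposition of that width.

Treewidth 1.
Bags: B1 = {2, 6}  B2 = {1, 2}  B3 = {4, 6}  B4 = {4, 8}  B5 = {4, 7}  B6 = {3, 8}  B7 = {5, 6}  B8 = {0, 7}
Tree: B1–B2, B1–B3, B3–B4, B4–B5, B4–B6, B1–B7, B5–B8

Each bag holds 2 vertices, so the decomposition has width 1, which upper-bounds the treewidth. G has an edge, so its treewidth is at least 1. Therefore the treewidth is 1.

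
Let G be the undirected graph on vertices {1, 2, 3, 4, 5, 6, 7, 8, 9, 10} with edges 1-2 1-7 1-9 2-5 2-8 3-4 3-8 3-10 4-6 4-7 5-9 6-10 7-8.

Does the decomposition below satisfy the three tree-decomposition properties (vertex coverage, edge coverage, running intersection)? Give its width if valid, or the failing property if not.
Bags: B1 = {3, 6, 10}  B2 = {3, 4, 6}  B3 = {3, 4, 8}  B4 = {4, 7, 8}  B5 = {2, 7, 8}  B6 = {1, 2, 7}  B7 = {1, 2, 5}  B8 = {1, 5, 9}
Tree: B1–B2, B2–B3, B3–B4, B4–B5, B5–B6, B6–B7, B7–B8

Yes; width 2.

Vertex coverage: the bags together contain {1, 2, 3, 4, 5, 6, 7, 8, 9, 10}, the full vertex set. Edge coverage: each edge of G has both endpoints in at least one bag. Running intersection: for every vertex, the bags containing it form a connected subtree. All three properties hold, so this is a valid tree decomposition of width max|bag| − 1 = 2, and hence tw(G) ≤ 2.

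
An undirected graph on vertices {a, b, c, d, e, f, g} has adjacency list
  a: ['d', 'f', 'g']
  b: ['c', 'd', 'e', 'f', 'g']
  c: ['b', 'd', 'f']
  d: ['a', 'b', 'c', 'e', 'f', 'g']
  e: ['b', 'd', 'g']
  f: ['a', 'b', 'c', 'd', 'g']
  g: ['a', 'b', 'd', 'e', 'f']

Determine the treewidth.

3

A width-3 tree decomposition is:
Bags: B1 = {b, d, f, g}  B2 = {b, d, e, g}  B3 = {b, c, d, f}  B4 = {a, d, f, g}
Tree: B1–B2, B1–B3, B1–B4
Every bag has size at most 4, so the width is 4 − 1 = 3 and tw(G) ≤ 3. Conversely, {b, d, e, g} is a clique of size 4, and the vertices of any clique must share a bag in every tree decomposition; so some bag has ≥ 4 vertices and tw(G) ≥ 3. The upper and lower bounds meet at 3, so that is the treewidth.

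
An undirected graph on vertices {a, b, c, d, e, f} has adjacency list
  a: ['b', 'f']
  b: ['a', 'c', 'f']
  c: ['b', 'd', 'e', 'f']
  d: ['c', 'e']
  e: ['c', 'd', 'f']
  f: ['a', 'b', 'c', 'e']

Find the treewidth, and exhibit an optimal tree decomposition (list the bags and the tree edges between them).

Every bag has size at most 3, so the width is 3 − 1 = 2 and tw(G) ≤ 2. For the lower bound, the 3 vertices {c, d, e} are pairwise adjacent, and any tree decomposition puts a clique entirely inside one bag — forcing width ≥ 2. Therefore the treewidth is 2.

Treewidth 2.
Bags: B1 = {a, b, f}  B2 = {b, c, f}  B3 = {c, e, f}  B4 = {c, d, e}
Tree: B1–B2, B2–B3, B3–B4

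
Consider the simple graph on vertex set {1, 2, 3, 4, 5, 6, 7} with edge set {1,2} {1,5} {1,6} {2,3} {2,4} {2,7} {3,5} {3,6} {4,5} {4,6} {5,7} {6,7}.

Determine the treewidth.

3

A width-3 tree decomposition is:
Bags: B1 = {2, 5, 6, 7}  B2 = {2, 3, 5, 6}  B3 = {1, 2, 5, 6}  B4 = {2, 4, 5, 6}
Tree: B1–B2, B2–B3, B3–B4
The largest bag has 4 vertices, giving width 3; this decomposition certifies tw(G) ≤ 3. For the lower bound: the 4 vertex sets {6,7}, {3,5}, {2}, {1} are disjoint, each induces a connected subgraph, and every pair is joined by at least one edge of G. Contracting each set to a single vertex therefore yields K_{4} as a minor, and since treewidth is minor-monotone, tw(G) ≥ tw(K_{4}) = 3. Hence tw(G) = 3 exactly.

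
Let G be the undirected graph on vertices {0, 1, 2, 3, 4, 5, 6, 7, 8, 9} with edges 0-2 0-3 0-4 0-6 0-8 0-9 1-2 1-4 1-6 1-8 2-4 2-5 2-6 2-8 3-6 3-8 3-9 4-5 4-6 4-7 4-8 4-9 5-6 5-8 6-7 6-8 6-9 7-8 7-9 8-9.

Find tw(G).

4

A width-4 tree decomposition is:
Bags: B1 = {0, 4, 6, 8, 9}  B2 = {0, 2, 4, 6, 8}  B3 = {0, 3, 6, 8, 9}  B4 = {4, 6, 7, 8, 9}  B5 = {1, 2, 4, 6, 8}  B6 = {2, 4, 5, 6, 8}
Tree: B1–B2, B1–B3, B1–B4, B2–B5, B5–B6
The largest bag has 5 vertices, giving width 4; this decomposition certifies tw(G) ≤ 4. Conversely, {0, 3, 6, 8, 9} is a clique of size 5, and the vertices of any clique must share a bag in every tree decomposition; so some bag has ≥ 5 vertices and tw(G) ≥ 4. Therefore the treewidth is 4.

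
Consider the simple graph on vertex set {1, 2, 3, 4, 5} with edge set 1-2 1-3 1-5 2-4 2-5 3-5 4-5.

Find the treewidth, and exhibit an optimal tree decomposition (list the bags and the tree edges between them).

Each bag holds 3 vertices, so the decomposition has width 2, which upper-bounds the treewidth. On the other hand G contains the 3-clique {1, 2, 5}. A clique must lie in a single bag of any decomposition, so no decomposition can have width below 2. Therefore the treewidth is 2.

Treewidth 2.
One such decomposition:
Bags: B1 = {1, 3, 5}  B2 = {1, 2, 5}  B3 = {2, 4, 5}
Tree: B1–B2, B2–B3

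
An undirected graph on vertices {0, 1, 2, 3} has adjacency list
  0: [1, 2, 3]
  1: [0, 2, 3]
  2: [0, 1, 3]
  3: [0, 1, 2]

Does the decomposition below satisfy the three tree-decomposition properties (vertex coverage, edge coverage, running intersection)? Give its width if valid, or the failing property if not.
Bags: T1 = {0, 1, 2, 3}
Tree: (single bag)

Every vertex of G appears in some bag (union = {0, 1, 2, 3}); every edge is covered by a bag; and for each vertex v the set of bags containing v is connected in the bag tree. The decomposition is therefore valid. The largest bag has 4 vertices, so the width is 3.

Yes; width 3.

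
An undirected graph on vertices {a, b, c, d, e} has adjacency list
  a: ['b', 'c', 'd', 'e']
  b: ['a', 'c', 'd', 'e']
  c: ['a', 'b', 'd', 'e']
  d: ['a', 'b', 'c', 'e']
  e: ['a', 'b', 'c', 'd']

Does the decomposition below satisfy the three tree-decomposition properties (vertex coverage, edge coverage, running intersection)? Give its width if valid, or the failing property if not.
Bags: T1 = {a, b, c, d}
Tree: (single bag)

No — vertex e appears in no bag.

A tree decomposition must satisfy three properties: every vertex lies in some bag; for every edge, both endpoints lie together in some bag; and for every vertex, the bags containing it form a connected subtree. Here vertex e appears in no bag, so the decomposition is invalid.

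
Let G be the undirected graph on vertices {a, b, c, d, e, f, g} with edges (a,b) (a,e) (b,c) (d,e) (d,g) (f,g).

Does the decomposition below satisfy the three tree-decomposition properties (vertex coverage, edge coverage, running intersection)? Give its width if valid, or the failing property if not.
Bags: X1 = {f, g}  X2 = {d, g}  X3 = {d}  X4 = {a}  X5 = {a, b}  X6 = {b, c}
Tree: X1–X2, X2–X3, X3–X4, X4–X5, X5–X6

A tree decomposition must satisfy three properties: every vertex lies in some bag; for every edge, both endpoints lie together in some bag; and for every vertex, the bags containing it form a connected subtree. Here vertex e appears in no bag, so the decomposition is invalid.

No — vertex e appears in no bag.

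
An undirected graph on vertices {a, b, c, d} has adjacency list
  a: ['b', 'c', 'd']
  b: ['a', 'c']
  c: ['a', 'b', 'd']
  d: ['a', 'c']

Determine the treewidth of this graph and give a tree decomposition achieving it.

Every bag has size at most 3, so the width is 3 − 1 = 2 and tw(G) ≤ 2. On the other hand G contains the 3-clique {a, c, d}. A clique must lie in a single bag of any decomposition, so no decomposition can have width below 2. Hence tw(G) = 2 exactly.

Treewidth 2.
Bags: B1 = {a, c, d}  B2 = {a, b, c}
Tree: B1–B2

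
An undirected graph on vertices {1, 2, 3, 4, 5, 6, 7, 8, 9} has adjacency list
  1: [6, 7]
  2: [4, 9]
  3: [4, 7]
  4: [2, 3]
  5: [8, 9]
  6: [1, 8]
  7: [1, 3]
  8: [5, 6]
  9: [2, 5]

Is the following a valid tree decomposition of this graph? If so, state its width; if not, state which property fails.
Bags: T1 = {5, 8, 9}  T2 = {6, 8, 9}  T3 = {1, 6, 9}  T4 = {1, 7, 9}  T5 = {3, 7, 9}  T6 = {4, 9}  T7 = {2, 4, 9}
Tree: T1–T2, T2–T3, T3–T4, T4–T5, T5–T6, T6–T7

No — edge (3,4) lies in no bag.

A tree decomposition must satisfy three properties: every vertex lies in some bag; for every edge, both endpoints lie together in some bag; and for every vertex, the bags containing it form a connected subtree. Here edge (3,4) lies in no bag, so the decomposition is invalid.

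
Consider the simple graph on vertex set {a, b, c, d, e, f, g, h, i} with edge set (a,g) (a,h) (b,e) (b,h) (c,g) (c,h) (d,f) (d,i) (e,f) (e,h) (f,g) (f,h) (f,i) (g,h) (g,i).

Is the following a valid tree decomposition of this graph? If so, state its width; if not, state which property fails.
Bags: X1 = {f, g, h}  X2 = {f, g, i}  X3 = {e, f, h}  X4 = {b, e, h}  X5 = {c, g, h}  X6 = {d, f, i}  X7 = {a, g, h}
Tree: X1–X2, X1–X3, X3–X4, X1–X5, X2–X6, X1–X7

Checking the three conditions: (i) the bags cover all of {a, b, c, d, e, f, g, h, i}; (ii) for each edge, some bag contains both endpoints; (iii) the bags containing any fixed vertex form a subtree. All hold, so the decomposition is valid with width 3 − 1 = 2.

Yes; width 2.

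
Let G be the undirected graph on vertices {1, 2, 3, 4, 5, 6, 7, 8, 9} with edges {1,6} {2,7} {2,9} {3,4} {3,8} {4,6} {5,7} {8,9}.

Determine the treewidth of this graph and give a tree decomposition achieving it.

Each bag holds 2 vertices, so the decomposition has width 1, which upper-bounds the treewidth. Since G has at least one edge (e.g. 1–6), it is not an edgeless graph, so tw(G) ≥ 1. Hence tw(G) = 1 exactly.

Treewidth 1.
Bags: B1 = {1, 6}  B2 = {4, 6}  B3 = {3, 4}  B4 = {3, 8}  B5 = {8, 9}  B6 = {2, 9}  B7 = {2, 7}  B8 = {5, 7}
Tree: B1–B2, B2–B3, B3–B4, B4–B5, B5–B6, B6–B7, B7–B8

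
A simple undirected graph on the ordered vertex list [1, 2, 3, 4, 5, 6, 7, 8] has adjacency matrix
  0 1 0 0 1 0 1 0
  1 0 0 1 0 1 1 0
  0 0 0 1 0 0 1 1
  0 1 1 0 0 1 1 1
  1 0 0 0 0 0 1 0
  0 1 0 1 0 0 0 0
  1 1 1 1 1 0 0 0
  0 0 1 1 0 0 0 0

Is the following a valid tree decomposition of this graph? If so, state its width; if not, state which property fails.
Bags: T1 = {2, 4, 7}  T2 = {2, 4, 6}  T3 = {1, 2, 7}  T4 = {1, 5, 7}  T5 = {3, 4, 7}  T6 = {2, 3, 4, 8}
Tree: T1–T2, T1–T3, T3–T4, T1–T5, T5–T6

A tree decomposition must satisfy three properties: every vertex lies in some bag; for every edge, both endpoints lie together in some bag; and for every vertex, the bags containing it form a connected subtree. Here bags containing vertex 2 are not connected in the tree, so the decomposition is invalid.

No — bags containing vertex 2 are not connected in the tree.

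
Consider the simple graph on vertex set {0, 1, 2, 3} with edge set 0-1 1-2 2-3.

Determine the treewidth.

1

A width-1 tree decomposition is:
Bags: B1 = {2, 3}  B2 = {1, 2}  B3 = {0, 1}
Tree: B1–B2, B2–B3
Every bag has size at most 2, so the width is 2 − 1 = 1 and tw(G) ≤ 1. Since G has at least one edge (e.g. 3–2), it is not an edgeless graph, so tw(G) ≥ 1. Combining the bounds, tw(G) = 1.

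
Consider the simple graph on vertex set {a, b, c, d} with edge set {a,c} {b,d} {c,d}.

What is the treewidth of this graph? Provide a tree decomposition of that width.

Treewidth 1.
One such decomposition:
Bags: B1 = {a, c}  B2 = {c, d}  B3 = {b, d}
Tree: B1–B2, B2–B3

The largest bag has 2 vertices, giving width 1; this decomposition certifies tw(G) ≤ 1. Any graph with an edge has treewidth ≥ 1, and G has the edge a–c. Therefore the treewidth is 1.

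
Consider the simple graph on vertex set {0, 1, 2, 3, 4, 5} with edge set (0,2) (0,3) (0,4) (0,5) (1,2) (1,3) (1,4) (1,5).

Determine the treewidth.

2

A width-2 tree decomposition is:
Bags: B1 = {0, 1, 2}  B2 = {0, 1, 4}  B3 = {0, 1, 3}  B4 = {0, 1, 5}
Tree: B1–B2, B2–B3, B3–B4
The largest bag has 3 vertices, giving width 2; this decomposition certifies tw(G) ≤ 2. The edges 2–1–4–0–2 form a cycle, so G is not a tree and its treewidth is at least 2. The upper and lower bounds meet at 2, so that is the treewidth.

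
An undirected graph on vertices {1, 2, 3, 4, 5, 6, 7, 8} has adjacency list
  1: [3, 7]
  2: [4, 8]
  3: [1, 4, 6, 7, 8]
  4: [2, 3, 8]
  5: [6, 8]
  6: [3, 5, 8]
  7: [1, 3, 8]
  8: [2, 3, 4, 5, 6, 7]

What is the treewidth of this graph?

A width-2 tree decomposition is:
Bags: B1 = {3, 4, 8}  B2 = {3, 7, 8}  B3 = {3, 6, 8}  B4 = {1, 3, 7}  B5 = {2, 4, 8}  B6 = {5, 6, 8}
Tree: B1–B2, B1–B3, B2–B4, B1–B5, B3–B6
The largest bag has 3 vertices, giving width 2; this decomposition certifies tw(G) ≤ 2. For the lower bound, the 3 vertices {2, 4, 8} are pairwise adjacent, and any tree decomposition puts a clique entirely inside one bag — forcing width ≥ 2. Therefore the treewidth is 2.

2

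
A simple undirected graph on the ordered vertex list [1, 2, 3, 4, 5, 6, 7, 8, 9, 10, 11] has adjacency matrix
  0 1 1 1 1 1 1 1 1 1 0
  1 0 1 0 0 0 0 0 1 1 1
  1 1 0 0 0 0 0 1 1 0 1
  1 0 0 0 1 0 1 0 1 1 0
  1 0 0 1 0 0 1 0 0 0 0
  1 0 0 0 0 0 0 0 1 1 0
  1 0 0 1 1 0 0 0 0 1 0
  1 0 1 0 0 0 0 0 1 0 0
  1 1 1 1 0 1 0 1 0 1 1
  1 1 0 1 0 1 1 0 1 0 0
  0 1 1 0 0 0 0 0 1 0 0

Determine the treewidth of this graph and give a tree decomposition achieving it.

Treewidth 3.
One optimal decomposition is:
Bags: B1 = {1, 2, 9, 10}  B2 = {1, 4, 9, 10}  B3 = {1, 4, 7, 10}  B4 = {1, 4, 5, 7}  B5 = {1, 2, 3, 9}  B6 = {1, 6, 9, 10}  B7 = {1, 3, 8, 9}  B8 = {2, 3, 9, 11}
Tree: B1–B2, B2–B3, B3–B4, B1–B5, B2–B6, B5–B7, B5–B8

Each bag holds 4 vertices, so the decomposition has width 3, which upper-bounds the treewidth. For the lower bound, the 4 vertices {1, 3, 8, 9} are pairwise adjacent, and any tree decomposition puts a clique entirely inside one bag — forcing width ≥ 3. Combining the bounds, tw(G) = 3.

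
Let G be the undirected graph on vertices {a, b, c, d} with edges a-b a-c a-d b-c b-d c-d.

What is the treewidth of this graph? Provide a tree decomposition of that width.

A single bag containing all 4 vertices is trivially a valid decomposition of width 3. For the lower bound, the 4 vertices {a, b, c, d} are pairwise adjacent, and any tree decomposition puts a clique entirely inside one bag — forcing width ≥ 3. Therefore the treewidth is 3.

Treewidth 3.
Bags: B1 = {a, b, c, d}
Tree: (single bag)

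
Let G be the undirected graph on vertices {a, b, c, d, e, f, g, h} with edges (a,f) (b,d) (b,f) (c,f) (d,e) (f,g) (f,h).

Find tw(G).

A width-1 tree decomposition is:
Bags: B1 = {b, d}  B2 = {d, e}  B3 = {b, f}  B4 = {f, h}  B5 = {a, f}  B6 = {c, f}  B7 = {f, g}
Tree: B1–B2, B1–B3, B3–B4, B4–B5, B4–B6, B5–B7
The largest bag has 2 vertices, giving width 1; this decomposition certifies tw(G) ≤ 1. Any graph with an edge has treewidth ≥ 1, and G has the edge d–b. Combining the bounds, tw(G) = 1.

1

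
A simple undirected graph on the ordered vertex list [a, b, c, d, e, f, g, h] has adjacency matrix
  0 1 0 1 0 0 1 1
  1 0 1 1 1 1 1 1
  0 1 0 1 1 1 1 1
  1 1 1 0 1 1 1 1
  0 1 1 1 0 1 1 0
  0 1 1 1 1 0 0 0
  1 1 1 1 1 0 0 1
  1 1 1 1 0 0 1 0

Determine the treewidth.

A width-4 tree decomposition is:
Bags: B1 = {b, c, d, e, g}  B2 = {b, c, d, g, h}  B3 = {a, b, d, g, h}  B4 = {b, c, d, e, f}
Tree: B1–B2, B2–B3, B1–B4
Every bag has size at most 5, so the width is 5 − 1 = 4 and tw(G) ≤ 4. For the lower bound, the 5 vertices {b, c, d, e, g} are pairwise adjacent, and any tree decomposition puts a clique entirely inside one bag — forcing width ≥ 4. Hence tw(G) = 4 exactly.

4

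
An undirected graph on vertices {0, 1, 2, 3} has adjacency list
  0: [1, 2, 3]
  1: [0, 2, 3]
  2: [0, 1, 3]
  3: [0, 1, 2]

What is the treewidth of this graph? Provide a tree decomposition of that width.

Treewidth 3.
Bags: B1 = {0, 1, 2, 3}
Tree: (single bag)

With just one bag of size 4, the width is 4 − 1 = 3, so tw(G) ≤ 3. On the other hand G contains the 4-clique {0, 1, 2, 3}. A clique must lie in a single bag of any decomposition, so no decomposition can have width below 3. The upper and lower bounds meet at 3, so that is the treewidth.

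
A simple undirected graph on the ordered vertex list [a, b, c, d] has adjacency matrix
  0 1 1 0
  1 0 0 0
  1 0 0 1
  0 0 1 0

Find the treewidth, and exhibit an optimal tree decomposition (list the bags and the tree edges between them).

Treewidth 1.
One optimal decomposition is:
Bags: B1 = {a, c}  B2 = {a, b}  B3 = {c, d}
Tree: B1–B2, B1–B3

Every bag has size at most 2, so the width is 2 − 1 = 1 and tw(G) ≤ 1. Any graph with an edge has treewidth ≥ 1, and G has the edge a–c. The upper and lower bounds meet at 1, so that is the treewidth.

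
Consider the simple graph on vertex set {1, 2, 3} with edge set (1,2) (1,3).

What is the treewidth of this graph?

1

A width-1 tree decomposition is:
Bags: B1 = {1, 3}  B2 = {1, 2}
Tree: B1–B2
The largest bag has 2 vertices, giving width 1; this decomposition certifies tw(G) ≤ 1. Any graph with an edge has treewidth ≥ 1, and G has the edge 1–3. Therefore the treewidth is 1.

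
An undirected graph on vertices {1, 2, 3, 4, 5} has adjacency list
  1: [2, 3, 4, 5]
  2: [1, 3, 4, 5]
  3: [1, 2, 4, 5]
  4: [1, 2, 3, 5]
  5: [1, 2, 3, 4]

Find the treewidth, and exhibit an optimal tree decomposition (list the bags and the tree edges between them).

A single bag containing all 5 vertices is trivially a valid decomposition of width 4. For the lower bound, the 5 vertices {1, 2, 3, 4, 5} are pairwise adjacent, and any tree decomposition puts a clique entirely inside one bag — forcing width ≥ 4. Hence tw(G) = 4 exactly.

Treewidth 4.
One such decomposition:
Bags: B1 = {1, 2, 3, 4, 5}
Tree: (single bag)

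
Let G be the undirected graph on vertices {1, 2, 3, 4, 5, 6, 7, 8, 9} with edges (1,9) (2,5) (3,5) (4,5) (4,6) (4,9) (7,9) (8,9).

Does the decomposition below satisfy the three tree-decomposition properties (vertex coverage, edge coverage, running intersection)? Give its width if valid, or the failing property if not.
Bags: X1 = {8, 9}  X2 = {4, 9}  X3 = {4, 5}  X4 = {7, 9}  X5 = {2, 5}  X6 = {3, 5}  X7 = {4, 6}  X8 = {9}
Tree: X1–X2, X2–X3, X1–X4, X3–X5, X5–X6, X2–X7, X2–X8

No — vertex 1 appears in no bag.

A tree decomposition must satisfy three properties: every vertex lies in some bag; for every edge, both endpoints lie together in some bag; and for every vertex, the bags containing it form a connected subtree. Here vertex 1 appears in no bag, so the decomposition is invalid.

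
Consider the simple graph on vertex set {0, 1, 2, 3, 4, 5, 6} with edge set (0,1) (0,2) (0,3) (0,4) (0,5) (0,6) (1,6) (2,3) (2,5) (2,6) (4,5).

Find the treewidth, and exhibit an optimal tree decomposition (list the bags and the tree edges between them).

Treewidth 2.
One such decomposition:
Bags: B1 = {0, 2, 3}  B2 = {0, 2, 5}  B3 = {0, 2, 6}  B4 = {0, 4, 5}  B5 = {0, 1, 6}
Tree: B1–B2, B1–B3, B2–B4, B3–B5

Every bag has size at most 3, so the width is 3 − 1 = 2 and tw(G) ≤ 2. For the lower bound, the 3 vertices {0, 1, 6} are pairwise adjacent, and any tree decomposition puts a clique entirely inside one bag — forcing width ≥ 2. Combining the bounds, tw(G) = 2.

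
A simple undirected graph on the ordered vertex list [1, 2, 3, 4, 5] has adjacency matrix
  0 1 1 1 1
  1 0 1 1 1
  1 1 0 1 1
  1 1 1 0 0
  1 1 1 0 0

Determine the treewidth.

3

A width-3 tree decomposition is:
Bags: B1 = {1, 2, 3, 5}  B2 = {1, 2, 3, 4}
Tree: B1–B2
Each bag holds 4 vertices, so the decomposition has width 3, which upper-bounds the treewidth. Conversely, {1, 2, 3, 4} is a clique of size 4, and the vertices of any clique must share a bag in every tree decomposition; so some bag has ≥ 4 vertices and tw(G) ≥ 3. The upper and lower bounds meet at 3, so that is the treewidth.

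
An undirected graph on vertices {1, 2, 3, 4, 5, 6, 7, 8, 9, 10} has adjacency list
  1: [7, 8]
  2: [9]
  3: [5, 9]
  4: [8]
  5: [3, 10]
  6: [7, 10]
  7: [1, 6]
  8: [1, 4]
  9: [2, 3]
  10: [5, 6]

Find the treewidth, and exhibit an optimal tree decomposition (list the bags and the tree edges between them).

Treewidth 1.
One optimal decomposition is:
Bags: B1 = {4, 8}  B2 = {1, 8}  B3 = {1, 7}  B4 = {6, 7}  B5 = {6, 10}  B6 = {5, 10}  B7 = {3, 5}  B8 = {3, 9}  B9 = {2, 9}
Tree: B1–B2, B2–B3, B3–B4, B4–B5, B5–B6, B6–B7, B7–B8, B8–B9

Each bag holds 2 vertices, so the decomposition has width 1, which upper-bounds the treewidth. G has an edge, so its treewidth is at least 1. Hence tw(G) = 1 exactly.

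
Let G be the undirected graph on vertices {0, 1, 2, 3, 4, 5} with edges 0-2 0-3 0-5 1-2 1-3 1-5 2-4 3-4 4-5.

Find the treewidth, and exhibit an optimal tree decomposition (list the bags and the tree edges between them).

Treewidth 3.
One such decomposition:
Bags: B1 = {0, 1, 4, 5}  B2 = {0, 1, 3, 4}  B3 = {0, 1, 2, 4}
Tree: B1–B2, B2–B3

Every bag has size at most 4, so the width is 4 − 1 = 3 and tw(G) ≤ 3. For the lower bound: the 4 vertex sets {4,5}, {0,3}, {1}, {2} are disjoint, each induces a connected subgraph, and every pair is joined by at least one edge of G. Contracting each set to a single vertex therefore yields K_{4} as a minor, and since treewidth is minor-monotone, tw(G) ≥ tw(K_{4}) = 3. Combining the bounds, tw(G) = 3.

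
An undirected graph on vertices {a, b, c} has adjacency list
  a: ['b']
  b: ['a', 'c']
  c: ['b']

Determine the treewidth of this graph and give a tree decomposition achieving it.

Treewidth 1.
One such decomposition:
Bags: B1 = {a, b}  B2 = {b, c}
Tree: B1–B2

Every bag has size at most 2, so the width is 2 − 1 = 1 and tw(G) ≤ 1. G has an edge, so its treewidth is at least 1. The upper and lower bounds meet at 1, so that is the treewidth.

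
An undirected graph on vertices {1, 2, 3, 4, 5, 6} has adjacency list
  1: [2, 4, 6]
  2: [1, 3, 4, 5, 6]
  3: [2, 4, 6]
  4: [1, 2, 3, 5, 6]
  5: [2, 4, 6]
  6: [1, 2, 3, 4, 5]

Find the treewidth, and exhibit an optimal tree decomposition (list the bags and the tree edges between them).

Treewidth 3.
One such decomposition:
Bags: B1 = {2, 3, 4, 6}  B2 = {1, 2, 4, 6}  B3 = {2, 4, 5, 6}
Tree: B1–B2, B2–B3

The largest bag has 4 vertices, giving width 3; this decomposition certifies tw(G) ≤ 3. For the lower bound, the 4 vertices {1, 2, 4, 6} are pairwise adjacent, and any tree decomposition puts a clique entirely inside one bag — forcing width ≥ 3. Therefore the treewidth is 3.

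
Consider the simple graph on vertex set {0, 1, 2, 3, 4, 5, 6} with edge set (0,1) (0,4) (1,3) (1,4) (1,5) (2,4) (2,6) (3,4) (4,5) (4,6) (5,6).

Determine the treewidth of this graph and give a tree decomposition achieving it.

Treewidth 2.
One such decomposition:
Bags: B1 = {1, 4, 5}  B2 = {4, 5, 6}  B3 = {1, 3, 4}  B4 = {2, 4, 6}  B5 = {0, 1, 4}
Tree: B1–B2, B1–B3, B2–B4, B3–B5

The largest bag has 3 vertices, giving width 2; this decomposition certifies tw(G) ≤ 2. Conversely, {0, 1, 4} is a clique of size 3, and the vertices of any clique must share a bag in every tree decomposition; so some bag has ≥ 3 vertices and tw(G) ≥ 2. Hence tw(G) = 2 exactly.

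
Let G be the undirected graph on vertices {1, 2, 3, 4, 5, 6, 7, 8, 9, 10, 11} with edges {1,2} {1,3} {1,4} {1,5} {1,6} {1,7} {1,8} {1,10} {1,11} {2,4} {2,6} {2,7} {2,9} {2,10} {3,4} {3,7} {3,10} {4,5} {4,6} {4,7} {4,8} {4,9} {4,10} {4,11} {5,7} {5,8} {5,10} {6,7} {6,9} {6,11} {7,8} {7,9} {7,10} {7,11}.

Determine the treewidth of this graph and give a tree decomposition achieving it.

Every bag has size at most 5, so the width is 5 − 1 = 4 and tw(G) ≤ 4. Conversely, {1, 4, 5, 7, 8} is a clique of size 5, and the vertices of any clique must share a bag in every tree decomposition; so some bag has ≥ 5 vertices and tw(G) ≥ 4. Combining the bounds, tw(G) = 4.

Treewidth 4.
One optimal decomposition is:
Bags: B1 = {1, 4, 5, 7, 8}  B2 = {1, 4, 5, 7, 10}  B3 = {1, 2, 4, 7, 10}  B4 = {1, 3, 4, 7, 10}  B5 = {1, 2, 4, 6, 7}  B6 = {1, 4, 6, 7, 11}  B7 = {2, 4, 6, 7, 9}
Tree: B1–B2, B2–B3, B2–B4, B3–B5, B5–B6, B5–B7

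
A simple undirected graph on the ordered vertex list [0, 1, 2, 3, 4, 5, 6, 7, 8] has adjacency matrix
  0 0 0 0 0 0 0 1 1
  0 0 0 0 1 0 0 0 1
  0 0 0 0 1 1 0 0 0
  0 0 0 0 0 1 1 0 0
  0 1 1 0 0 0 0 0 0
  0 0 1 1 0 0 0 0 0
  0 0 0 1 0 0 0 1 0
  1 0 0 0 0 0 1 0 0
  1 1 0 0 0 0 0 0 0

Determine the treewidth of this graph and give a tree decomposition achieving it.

Treewidth 2.
One optimal decomposition is:
Bags: B1 = {3, 6, 7}  B2 = {0, 3, 7}  B3 = {0, 3, 8}  B4 = {1, 3, 8}  B5 = {1, 3, 4}  B6 = {2, 3, 4}  B7 = {2, 3, 5}
Tree: B1–B2, B2–B3, B3–B4, B4–B5, B5–B6, B6–B7

Every bag has size at most 3, so the width is 3 − 1 = 2 and tw(G) ≤ 2. The edges 3–6–7–0–8–1–4–2–5–3 form a cycle, so G is not a tree and its treewidth is at least 2. Therefore the treewidth is 2.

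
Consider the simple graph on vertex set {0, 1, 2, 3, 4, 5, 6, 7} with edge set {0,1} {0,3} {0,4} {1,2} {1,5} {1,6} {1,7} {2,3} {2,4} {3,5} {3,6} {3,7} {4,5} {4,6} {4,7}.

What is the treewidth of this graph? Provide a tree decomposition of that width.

Every bag has size at most 4, so the width is 4 − 1 = 3 and tw(G) ≤ 3. For the lower bound: the 4 vertex sets {3,5}, {1,7}, {4}, {0} are disjoint, each induces a connected subgraph, and every pair is joined by at least one edge of G. Contracting each set to a single vertex therefore yields K_{4} as a minor, and since treewidth is minor-monotone, tw(G) ≥ tw(K_{4}) = 3. Combining the bounds, tw(G) = 3.

Treewidth 3.
Bags: B1 = {1, 3, 4, 5}  B2 = {1, 3, 4, 7}  B3 = {0, 1, 3, 4}  B4 = {1, 2, 3, 4}  B5 = {1, 3, 4, 6}
Tree: B1–B2, B2–B3, B3–B4, B4–B5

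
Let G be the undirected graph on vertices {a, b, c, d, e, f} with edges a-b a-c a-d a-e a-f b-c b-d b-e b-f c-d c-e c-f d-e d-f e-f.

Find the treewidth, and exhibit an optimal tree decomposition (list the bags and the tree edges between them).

Treewidth 5.
One such decomposition:
Bags: B1 = {a, b, c, d, e, f}
Tree: (single bag)

With just one bag of size 6, the width is 6 − 1 = 5, so tw(G) ≤ 5. For the lower bound, the 6 vertices {a, b, c, d, e, f} are pairwise adjacent, and any tree decomposition puts a clique entirely inside one bag — forcing width ≥ 5. The upper and lower bounds meet at 5, so that is the treewidth.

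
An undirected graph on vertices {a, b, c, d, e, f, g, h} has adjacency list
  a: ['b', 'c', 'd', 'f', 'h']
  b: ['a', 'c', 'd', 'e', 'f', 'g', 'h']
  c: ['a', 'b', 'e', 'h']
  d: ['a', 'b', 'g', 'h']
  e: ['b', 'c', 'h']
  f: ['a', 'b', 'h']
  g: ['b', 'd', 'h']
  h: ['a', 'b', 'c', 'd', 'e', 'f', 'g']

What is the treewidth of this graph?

3

A width-3 tree decomposition is:
Bags: B1 = {b, d, g, h}  B2 = {a, b, d, h}  B3 = {a, b, c, h}  B4 = {a, b, f, h}  B5 = {b, c, e, h}
Tree: B1–B2, B2–B3, B3–B4, B3–B5
Every bag has size at most 4, so the width is 4 − 1 = 3 and tw(G) ≤ 3. Conversely, {b, d, g, h} is a clique of size 4, and the vertices of any clique must share a bag in every tree decomposition; so some bag has ≥ 4 vertices and tw(G) ≥ 3. Combining the bounds, tw(G) = 3.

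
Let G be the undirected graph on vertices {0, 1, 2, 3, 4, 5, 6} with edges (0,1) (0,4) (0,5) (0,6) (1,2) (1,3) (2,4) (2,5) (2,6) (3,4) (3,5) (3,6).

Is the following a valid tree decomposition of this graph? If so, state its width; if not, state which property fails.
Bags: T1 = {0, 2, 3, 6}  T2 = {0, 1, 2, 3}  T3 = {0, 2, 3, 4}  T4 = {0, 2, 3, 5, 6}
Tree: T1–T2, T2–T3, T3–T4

No — bags containing vertex 6 are not connected in the tree.

A tree decomposition must satisfy three properties: every vertex lies in some bag; for every edge, both endpoints lie together in some bag; and for every vertex, the bags containing it form a connected subtree. Here bags containing vertex 6 are not connected in the tree, so the decomposition is invalid.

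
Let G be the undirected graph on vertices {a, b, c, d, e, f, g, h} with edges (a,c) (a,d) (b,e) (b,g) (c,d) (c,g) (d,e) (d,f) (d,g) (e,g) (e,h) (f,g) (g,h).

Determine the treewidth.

2

A width-2 tree decomposition is:
Bags: B1 = {d, f, g}  B2 = {d, e, g}  B3 = {c, d, g}  B4 = {e, g, h}  B5 = {a, c, d}  B6 = {b, e, g}
Tree: B1–B2, B1–B3, B2–B4, B3–B5, B2–B6
Each bag holds 3 vertices, so the decomposition has width 2, which upper-bounds the treewidth. Conversely, {d, e, g} is a clique of size 3, and the vertices of any clique must share a bag in every tree decomposition; so some bag has ≥ 3 vertices and tw(G) ≥ 2. Hence tw(G) = 2 exactly.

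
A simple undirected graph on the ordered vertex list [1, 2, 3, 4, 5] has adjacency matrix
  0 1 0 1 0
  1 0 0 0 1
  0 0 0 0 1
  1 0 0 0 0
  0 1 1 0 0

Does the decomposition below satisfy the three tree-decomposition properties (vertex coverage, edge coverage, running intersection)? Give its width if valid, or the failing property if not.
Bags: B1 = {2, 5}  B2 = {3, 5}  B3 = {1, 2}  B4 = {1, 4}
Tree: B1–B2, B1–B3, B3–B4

Checking the three conditions: (i) the bags cover all of {1, 2, 3, 4, 5}; (ii) for each edge, some bag contains both endpoints; (iii) the bags containing any fixed vertex form a subtree. All hold, so the decomposition is valid with width 2 − 1 = 1.

Yes; width 1.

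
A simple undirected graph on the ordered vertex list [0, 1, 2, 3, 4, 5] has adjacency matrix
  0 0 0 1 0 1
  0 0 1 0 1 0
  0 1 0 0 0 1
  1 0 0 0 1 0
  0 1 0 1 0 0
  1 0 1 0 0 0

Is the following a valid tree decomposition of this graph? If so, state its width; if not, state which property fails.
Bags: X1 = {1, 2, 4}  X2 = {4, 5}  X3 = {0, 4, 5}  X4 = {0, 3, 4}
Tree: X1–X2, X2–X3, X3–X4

A tree decomposition must satisfy three properties: every vertex lies in some bag; for every edge, both endpoints lie together in some bag; and for every vertex, the bags containing it form a connected subtree. Here edge (2,5) lies in no bag, so the decomposition is invalid.

No — edge (2,5) lies in no bag.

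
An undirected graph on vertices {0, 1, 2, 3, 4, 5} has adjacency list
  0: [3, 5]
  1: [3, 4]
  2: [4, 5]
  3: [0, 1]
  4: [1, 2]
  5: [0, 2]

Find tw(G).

2

A width-2 tree decomposition is:
Bags: B1 = {2, 4, 5}  B2 = {1, 4, 5}  B3 = {1, 3, 5}  B4 = {0, 3, 5}
Tree: B1–B2, B2–B3, B3–B4
The largest bag has 3 vertices, giving width 2; this decomposition certifies tw(G) ≤ 2. The edges 5–2–4–1–3–0–5 form a cycle, so G is not a tree and its treewidth is at least 2. Hence tw(G) = 2 exactly.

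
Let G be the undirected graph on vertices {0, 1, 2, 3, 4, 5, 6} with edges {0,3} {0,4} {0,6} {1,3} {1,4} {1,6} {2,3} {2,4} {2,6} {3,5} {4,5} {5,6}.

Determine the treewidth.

3

A width-3 tree decomposition is:
Bags: B1 = {1, 3, 4, 6}  B2 = {3, 4, 5, 6}  B3 = {2, 3, 4, 6}  B4 = {0, 3, 4, 6}
Tree: B1–B2, B2–B3, B3–B4
Every bag has size at most 4, so the width is 4 − 1 = 3 and tw(G) ≤ 3. For the lower bound: the 4 vertex sets {1,4}, {5,6}, {3}, {2} are disjoint, each induces a connected subgraph, and every pair is joined by at least one edge of G. Contracting each set to a single vertex therefore yields K_{4} as a minor, and since treewidth is minor-monotone, tw(G) ≥ tw(K_{4}) = 3. Therefore the treewidth is 3.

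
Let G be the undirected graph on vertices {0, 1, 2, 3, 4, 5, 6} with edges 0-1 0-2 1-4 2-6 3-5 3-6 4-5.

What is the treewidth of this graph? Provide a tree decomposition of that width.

Treewidth 2.
Bags: B1 = {0, 2, 6}  B2 = {0, 3, 6}  B3 = {0, 3, 5}  B4 = {0, 4, 5}  B5 = {0, 1, 4}
Tree: B1–B2, B2–B3, B3–B4, B4–B5

Every bag has size at most 3, so the width is 3 − 1 = 2 and tw(G) ≤ 2. For the lower bound, G contains the cycle 0–2–6–3–5–4–1–0, so G is not a forest; only forests have treewidth ≤ 1, hence tw(G) ≥ 2. Therefore the treewidth is 2.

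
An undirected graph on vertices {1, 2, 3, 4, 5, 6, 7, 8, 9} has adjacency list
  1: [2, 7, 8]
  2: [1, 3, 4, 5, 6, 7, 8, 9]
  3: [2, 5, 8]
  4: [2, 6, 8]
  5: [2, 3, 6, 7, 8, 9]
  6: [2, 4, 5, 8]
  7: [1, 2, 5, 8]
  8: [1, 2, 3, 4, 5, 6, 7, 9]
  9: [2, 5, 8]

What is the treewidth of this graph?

3

A width-3 tree decomposition is:
Bags: B1 = {2, 3, 5, 8}  B2 = {2, 5, 7, 8}  B3 = {2, 5, 8, 9}  B4 = {2, 5, 6, 8}  B5 = {2, 4, 6, 8}  B6 = {1, 2, 7, 8}
Tree: B1–B2, B2–B3, B3–B4, B4–B5, B2–B6
The largest bag has 4 vertices, giving width 3; this decomposition certifies tw(G) ≤ 3. On the other hand G contains the 4-clique {1, 2, 7, 8}. A clique must lie in a single bag of any decomposition, so no decomposition can have width below 3. Hence tw(G) = 3 exactly.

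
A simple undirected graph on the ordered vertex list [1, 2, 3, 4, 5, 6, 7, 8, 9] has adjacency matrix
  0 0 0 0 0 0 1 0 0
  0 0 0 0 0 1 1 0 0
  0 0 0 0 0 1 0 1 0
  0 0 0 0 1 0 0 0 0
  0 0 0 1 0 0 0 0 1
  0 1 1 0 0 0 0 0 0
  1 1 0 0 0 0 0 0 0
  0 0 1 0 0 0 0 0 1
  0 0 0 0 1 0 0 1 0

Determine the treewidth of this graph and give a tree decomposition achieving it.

Each bag holds 2 vertices, so the decomposition has width 1, which upper-bounds the treewidth. Any graph with an edge has treewidth ≥ 1, and G has the edge 1–7. Hence tw(G) = 1 exactly.

Treewidth 1.
One such decomposition:
Bags: B1 = {1, 7}  B2 = {2, 7}  B3 = {2, 6}  B4 = {3, 6}  B5 = {3, 8}  B6 = {8, 9}  B7 = {5, 9}  B8 = {4, 5}
Tree: B1–B2, B2–B3, B3–B4, B4–B5, B5–B6, B6–B7, B7–B8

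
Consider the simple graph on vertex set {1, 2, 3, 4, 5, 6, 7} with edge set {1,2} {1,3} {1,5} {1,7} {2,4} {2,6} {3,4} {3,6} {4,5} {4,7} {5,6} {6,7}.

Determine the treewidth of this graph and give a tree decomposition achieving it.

Every bag has size at most 4, so the width is 4 − 1 = 3 and tw(G) ≤ 3. For the lower bound: the 4 vertex sets {4,5}, {1,2}, {6}, {7} are disjoint, each induces a connected subgraph, and every pair is joined by at least one edge of G. Contracting each set to a single vertex therefore yields K_{4} as a minor, and since treewidth is minor-monotone, tw(G) ≥ tw(K_{4}) = 3. Therefore the treewidth is 3.

Treewidth 3.
One such decomposition:
Bags: B1 = {1, 4, 5, 6}  B2 = {1, 2, 4, 6}  B3 = {1, 4, 6, 7}  B4 = {1, 3, 4, 6}
Tree: B1–B2, B2–B3, B3–B4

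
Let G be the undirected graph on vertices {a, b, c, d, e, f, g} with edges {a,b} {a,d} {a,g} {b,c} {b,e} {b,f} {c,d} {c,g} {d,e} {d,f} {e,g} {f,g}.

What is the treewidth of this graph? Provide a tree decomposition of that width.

Each bag holds 4 vertices, so the decomposition has width 3, which upper-bounds the treewidth. For the lower bound: the 4 vertex sets {d,f}, {b,c}, {g}, {e} are disjoint, each induces a connected subgraph, and every pair is joined by at least one edge of G. Contracting each set to a single vertex therefore yields K_{4} as a minor, and since treewidth is minor-monotone, tw(G) ≥ tw(K_{4}) = 3. The upper and lower bounds meet at 3, so that is the treewidth.

Treewidth 3.
One such decomposition:
Bags: B1 = {b, d, f, g}  B2 = {b, c, d, g}  B3 = {b, d, e, g}  B4 = {a, b, d, g}
Tree: B1–B2, B2–B3, B3–B4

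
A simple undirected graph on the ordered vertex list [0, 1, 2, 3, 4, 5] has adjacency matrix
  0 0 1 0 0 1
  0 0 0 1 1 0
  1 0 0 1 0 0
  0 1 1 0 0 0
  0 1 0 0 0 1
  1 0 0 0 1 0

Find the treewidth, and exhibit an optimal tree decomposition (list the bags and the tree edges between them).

Treewidth 2.
One such decomposition:
Bags: B1 = {0, 2, 3}  B2 = {0, 1, 3}  B3 = {0, 1, 4}  B4 = {0, 4, 5}
Tree: B1–B2, B2–B3, B3–B4

Every bag has size at most 3, so the width is 3 − 1 = 2 and tw(G) ≤ 2. For the lower bound, G contains the cycle 0–2–3–1–4–5–0, so G is not a forest; only forests have treewidth ≤ 1, hence tw(G) ≥ 2. Hence tw(G) = 2 exactly.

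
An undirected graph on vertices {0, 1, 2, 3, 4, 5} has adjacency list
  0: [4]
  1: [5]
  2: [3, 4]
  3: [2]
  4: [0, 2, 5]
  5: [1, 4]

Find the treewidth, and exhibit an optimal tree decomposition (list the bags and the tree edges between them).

The largest bag has 2 vertices, giving width 1; this decomposition certifies tw(G) ≤ 1. G has an edge, so its treewidth is at least 1. The upper and lower bounds meet at 1, so that is the treewidth.

Treewidth 1.
Bags: B1 = {2, 4}  B2 = {4, 5}  B3 = {1, 5}  B4 = {2, 3}  B5 = {0, 4}
Tree: B1–B2, B2–B3, B1–B4, B1–B5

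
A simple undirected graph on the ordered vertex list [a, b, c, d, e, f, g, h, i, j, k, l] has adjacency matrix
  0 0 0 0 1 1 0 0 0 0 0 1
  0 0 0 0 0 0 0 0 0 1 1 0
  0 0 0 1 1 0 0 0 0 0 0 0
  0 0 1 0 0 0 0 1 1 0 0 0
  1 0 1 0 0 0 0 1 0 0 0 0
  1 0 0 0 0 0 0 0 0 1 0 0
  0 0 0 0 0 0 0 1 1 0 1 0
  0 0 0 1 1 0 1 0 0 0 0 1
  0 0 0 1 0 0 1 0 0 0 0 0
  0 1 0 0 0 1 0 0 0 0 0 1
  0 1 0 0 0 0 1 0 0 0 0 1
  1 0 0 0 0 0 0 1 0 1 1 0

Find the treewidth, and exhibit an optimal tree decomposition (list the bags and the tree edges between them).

Treewidth 3.
One optimal decomposition is:
Bags: B1 = {b, f, j, k}  B2 = {f, j, k, l}  B3 = {a, f, k, l}  B4 = {a, g, k, l}  B5 = {a, g, h, l}  B6 = {a, e, g, h}  B7 = {e, g, h, i}  B8 = {d, e, h, i}  B9 = {c, d, e, i}
Tree: B1–B2, B2–B3, B3–B4, B4–B5, B5–B6, B6–B7, B7–B8, B8–B9

Each bag holds 4 vertices, so the decomposition has width 3, which upper-bounds the treewidth. For the lower bound: the 4 vertex sets {b,f,j}, {k}, {l}, {a,e,g,h} are disjoint, each induces a connected subgraph, and every pair is joined by at least one edge of G. Contracting each set to a single vertex therefore yields K_{4} as a minor, and since treewidth is minor-monotone, tw(G) ≥ tw(K_{4}) = 3. The upper and lower bounds meet at 3, so that is the treewidth.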